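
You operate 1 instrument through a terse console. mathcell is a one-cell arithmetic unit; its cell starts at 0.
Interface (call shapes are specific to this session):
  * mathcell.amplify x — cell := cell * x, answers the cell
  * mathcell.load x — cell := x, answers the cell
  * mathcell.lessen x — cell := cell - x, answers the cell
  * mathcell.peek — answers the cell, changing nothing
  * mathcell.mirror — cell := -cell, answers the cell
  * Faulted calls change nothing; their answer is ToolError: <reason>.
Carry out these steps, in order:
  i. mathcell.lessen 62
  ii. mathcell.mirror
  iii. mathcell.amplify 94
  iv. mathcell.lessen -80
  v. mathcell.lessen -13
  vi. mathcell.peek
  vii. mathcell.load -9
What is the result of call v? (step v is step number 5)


I use mathcell.lessen passing x='62', and see -62.
I use mathcell.mirror, which returns 62.
I use mathcell.amplify passing x='94', — result: 5828.
I try mathcell.lessen passing x='-80', and get 5908.
Then mathcell.lessen passing x='-13', and see 5921.
Using mathcell.peek, which returns 5921.
I invoke mathcell.load passing x='-9', giving -9.

Answer: 5921


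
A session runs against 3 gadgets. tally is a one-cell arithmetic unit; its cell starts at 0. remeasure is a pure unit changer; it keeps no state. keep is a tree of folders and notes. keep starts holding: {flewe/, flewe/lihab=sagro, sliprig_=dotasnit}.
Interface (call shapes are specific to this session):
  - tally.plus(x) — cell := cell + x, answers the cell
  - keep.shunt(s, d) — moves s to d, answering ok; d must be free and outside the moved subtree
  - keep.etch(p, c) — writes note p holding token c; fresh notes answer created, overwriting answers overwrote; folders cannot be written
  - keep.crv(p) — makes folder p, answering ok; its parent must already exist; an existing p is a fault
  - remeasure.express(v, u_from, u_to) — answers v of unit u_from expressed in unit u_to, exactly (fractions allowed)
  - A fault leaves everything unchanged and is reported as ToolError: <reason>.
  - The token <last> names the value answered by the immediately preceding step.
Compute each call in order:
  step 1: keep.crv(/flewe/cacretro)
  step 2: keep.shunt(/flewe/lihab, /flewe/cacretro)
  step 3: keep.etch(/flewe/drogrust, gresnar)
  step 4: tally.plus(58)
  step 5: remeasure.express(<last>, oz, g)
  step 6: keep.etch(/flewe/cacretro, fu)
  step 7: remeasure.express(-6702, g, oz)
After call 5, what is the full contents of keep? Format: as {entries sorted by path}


Answer: {flewe/, flewe/cacretro/, flewe/drogrust=gresnar, flewe/lihab=sagro, sliprig_=dotasnit}

Derivation:
-> keep.crv(/flewe/cacretro)
<- ok
-> keep.shunt(/flewe/lihab, /flewe/cacretro)
<- ToolError: exists
-> keep.etch(/flewe/drogrust, gresnar)
<- created
-> tally.plus(58)
<- 58
-> remeasure.express(<last>, oz, g)
<- 1315417873/800000
-> keep.etch(/flewe/cacretro, fu)
<- ToolError: is a directory
-> remeasure.express(-6702, g, oz)
<- -10723200000/45359237


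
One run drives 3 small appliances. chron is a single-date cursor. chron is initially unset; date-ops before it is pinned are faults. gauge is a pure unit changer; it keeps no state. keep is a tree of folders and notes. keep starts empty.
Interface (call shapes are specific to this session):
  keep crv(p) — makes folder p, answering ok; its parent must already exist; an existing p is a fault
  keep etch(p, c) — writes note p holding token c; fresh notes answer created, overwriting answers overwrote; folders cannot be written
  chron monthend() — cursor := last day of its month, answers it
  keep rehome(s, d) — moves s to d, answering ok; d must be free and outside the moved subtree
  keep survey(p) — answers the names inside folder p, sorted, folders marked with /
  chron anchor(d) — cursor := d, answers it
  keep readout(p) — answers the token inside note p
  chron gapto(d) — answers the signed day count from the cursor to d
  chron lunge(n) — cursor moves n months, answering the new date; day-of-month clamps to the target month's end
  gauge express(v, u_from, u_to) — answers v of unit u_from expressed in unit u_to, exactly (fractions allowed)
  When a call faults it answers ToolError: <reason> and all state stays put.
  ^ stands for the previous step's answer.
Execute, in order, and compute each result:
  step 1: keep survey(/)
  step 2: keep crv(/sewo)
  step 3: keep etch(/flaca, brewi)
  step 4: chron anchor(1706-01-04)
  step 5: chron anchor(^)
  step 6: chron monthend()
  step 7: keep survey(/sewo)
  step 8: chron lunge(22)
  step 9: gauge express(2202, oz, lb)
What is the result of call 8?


$ keep survey p='/'
[out] []
$ keep crv p='/sewo'
[out] ok
$ keep etch p='/flaca' c='brewi'
[out] created
$ chron anchor d='1706-01-04'
[out] 1706-01-04
$ chron anchor d='^'
[out] 1706-01-04
$ chron monthend
[out] 1706-01-31
$ keep survey p='/sewo'
[out] []
$ chron lunge n='22'
[out] 1707-11-30
$ gauge express v='2202' u_from='oz' u_to='lb'
[out] 1101/8

Answer: 1707-11-30


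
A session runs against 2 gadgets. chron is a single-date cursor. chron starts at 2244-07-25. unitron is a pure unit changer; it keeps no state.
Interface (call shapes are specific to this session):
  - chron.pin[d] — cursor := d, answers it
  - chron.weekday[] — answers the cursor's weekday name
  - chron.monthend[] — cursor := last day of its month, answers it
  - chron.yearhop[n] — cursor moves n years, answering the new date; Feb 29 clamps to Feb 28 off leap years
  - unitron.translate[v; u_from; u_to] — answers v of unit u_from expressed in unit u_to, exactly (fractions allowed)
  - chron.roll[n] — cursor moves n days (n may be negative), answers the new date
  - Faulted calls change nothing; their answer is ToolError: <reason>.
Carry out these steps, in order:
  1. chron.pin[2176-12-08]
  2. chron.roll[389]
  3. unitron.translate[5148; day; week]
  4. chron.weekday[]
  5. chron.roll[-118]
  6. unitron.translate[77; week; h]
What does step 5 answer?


Answer: 2177-09-05

Derivation:
==> chron.pin(d=2176-12-08)
<== 2176-12-08
==> chron.roll(n=389)
<== 2178-01-01
==> unitron.translate(v=5148, u_from=day, u_to=week)
<== 5148/7
==> chron.weekday()
<== Thursday
==> chron.roll(n=-118)
<== 2177-09-05
==> unitron.translate(v=77, u_from=week, u_to=h)
<== 12936


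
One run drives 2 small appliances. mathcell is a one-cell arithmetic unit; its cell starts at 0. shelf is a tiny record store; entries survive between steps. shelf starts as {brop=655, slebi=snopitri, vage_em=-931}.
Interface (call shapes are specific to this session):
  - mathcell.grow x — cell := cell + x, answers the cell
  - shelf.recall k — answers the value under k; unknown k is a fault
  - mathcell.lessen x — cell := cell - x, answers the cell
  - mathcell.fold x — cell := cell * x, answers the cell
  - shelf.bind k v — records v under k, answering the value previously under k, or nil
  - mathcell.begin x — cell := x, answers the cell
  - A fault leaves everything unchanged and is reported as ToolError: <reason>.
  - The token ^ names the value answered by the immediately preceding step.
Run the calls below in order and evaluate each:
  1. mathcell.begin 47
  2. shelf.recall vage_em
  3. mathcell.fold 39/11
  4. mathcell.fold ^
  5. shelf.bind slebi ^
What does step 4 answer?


Answer: 3359889/121

Derivation:
[in] mathcell.begin x: 47
[out] 47
[in] shelf.recall k: vage_em
[out] -931
[in] mathcell.fold x: 39/11
[out] 1833/11
[in] mathcell.fold x: ^
[out] 3359889/121
[in] shelf.bind k: slebi v: ^
[out] snopitri


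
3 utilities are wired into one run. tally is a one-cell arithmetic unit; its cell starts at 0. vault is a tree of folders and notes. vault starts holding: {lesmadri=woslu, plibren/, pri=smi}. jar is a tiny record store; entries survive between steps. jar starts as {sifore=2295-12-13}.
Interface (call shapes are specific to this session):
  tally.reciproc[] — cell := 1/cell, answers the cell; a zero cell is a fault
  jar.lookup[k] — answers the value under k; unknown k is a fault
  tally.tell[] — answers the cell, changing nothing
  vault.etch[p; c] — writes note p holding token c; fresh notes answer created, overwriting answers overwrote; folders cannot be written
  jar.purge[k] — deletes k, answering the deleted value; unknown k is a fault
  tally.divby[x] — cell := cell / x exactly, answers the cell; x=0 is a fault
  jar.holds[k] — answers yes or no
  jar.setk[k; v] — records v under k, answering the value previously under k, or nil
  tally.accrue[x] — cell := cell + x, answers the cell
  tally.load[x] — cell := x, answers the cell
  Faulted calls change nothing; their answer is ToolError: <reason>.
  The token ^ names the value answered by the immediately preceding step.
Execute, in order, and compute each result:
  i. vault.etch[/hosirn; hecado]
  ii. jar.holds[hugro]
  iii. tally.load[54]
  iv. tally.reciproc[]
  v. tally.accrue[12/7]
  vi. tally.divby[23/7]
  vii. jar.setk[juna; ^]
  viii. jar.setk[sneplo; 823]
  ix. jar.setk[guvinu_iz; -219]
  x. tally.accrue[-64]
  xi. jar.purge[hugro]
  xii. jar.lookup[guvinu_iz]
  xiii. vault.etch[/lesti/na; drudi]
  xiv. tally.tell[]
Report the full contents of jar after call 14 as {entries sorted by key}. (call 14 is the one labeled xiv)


Answer: {guvinu_iz=-219, juna=655/1242, sifore=2295-12-13, sneplo=823}

Derivation:
% vault.etch p: /hosirn c: hecado
= created
% jar.holds k: hugro
= no
% tally.load x: 54
= 54
% tally.reciproc
= 1/54
% tally.accrue x: 12/7
= 655/378
% tally.divby x: 23/7
= 655/1242
% jar.setk k: juna v: ^
= nil
% jar.setk k: sneplo v: 823
= nil
% jar.setk k: guvinu_iz v: -219
= nil
% tally.accrue x: -64
= -78833/1242
% jar.purge k: hugro
= ToolError: no such key hugro
% jar.lookup k: guvinu_iz
= -219
% vault.etch p: /lesti/na c: drudi
= ToolError: no parent
% tally.tell
= -78833/1242


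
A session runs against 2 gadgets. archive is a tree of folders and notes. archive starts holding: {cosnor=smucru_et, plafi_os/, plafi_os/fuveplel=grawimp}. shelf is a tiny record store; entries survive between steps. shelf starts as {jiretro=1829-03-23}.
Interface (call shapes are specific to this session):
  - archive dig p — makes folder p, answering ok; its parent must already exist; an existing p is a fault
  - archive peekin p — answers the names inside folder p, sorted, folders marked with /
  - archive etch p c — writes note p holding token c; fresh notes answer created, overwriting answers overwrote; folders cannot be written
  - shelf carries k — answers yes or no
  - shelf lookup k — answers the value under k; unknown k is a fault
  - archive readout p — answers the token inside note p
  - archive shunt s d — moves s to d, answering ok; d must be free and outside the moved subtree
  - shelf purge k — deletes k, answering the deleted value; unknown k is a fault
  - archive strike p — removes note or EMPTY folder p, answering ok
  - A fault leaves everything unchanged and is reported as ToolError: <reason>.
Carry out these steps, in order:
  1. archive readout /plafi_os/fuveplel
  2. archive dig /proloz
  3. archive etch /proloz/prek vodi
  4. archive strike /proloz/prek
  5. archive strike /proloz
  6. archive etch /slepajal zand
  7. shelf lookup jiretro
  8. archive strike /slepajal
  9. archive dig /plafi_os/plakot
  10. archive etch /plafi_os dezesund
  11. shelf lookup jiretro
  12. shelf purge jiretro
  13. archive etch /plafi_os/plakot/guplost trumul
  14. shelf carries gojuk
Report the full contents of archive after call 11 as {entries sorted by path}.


# archive readout(/plafi_os/fuveplel) -> grawimp
# archive dig(/proloz) -> ok
# archive etch(/proloz/prek, vodi) -> created
# archive strike(/proloz/prek) -> ok
# archive strike(/proloz) -> ok
# archive etch(/slepajal, zand) -> created
# shelf lookup(jiretro) -> 1829-03-23
# archive strike(/slepajal) -> ok
# archive dig(/plafi_os/plakot) -> ok
# archive etch(/plafi_os, dezesund) -> ToolError: is a directory
# shelf lookup(jiretro) -> 1829-03-23
# shelf purge(jiretro) -> 1829-03-23
# archive etch(/plafi_os/plakot/guplost, trumul) -> created
# shelf carries(gojuk) -> no

Answer: {cosnor=smucru_et, plafi_os/, plafi_os/fuveplel=grawimp, plafi_os/plakot/}


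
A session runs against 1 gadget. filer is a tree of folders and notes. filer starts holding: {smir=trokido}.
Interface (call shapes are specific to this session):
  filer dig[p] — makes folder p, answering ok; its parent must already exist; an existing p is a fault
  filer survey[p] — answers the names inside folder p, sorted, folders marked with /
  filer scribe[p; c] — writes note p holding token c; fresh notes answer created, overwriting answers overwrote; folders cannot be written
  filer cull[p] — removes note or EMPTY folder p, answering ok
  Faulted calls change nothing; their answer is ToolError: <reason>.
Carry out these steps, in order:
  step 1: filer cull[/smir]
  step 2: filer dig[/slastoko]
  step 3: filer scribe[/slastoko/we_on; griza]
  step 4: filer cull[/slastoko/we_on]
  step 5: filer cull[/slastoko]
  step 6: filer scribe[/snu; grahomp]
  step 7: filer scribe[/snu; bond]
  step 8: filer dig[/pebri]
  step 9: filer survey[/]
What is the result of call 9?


// filer cull(p: /smir) : ok
// filer dig(p: /slastoko) : ok
// filer scribe(p: /slastoko/we_on, c: griza) : created
// filer cull(p: /slastoko/we_on) : ok
// filer cull(p: /slastoko) : ok
// filer scribe(p: /snu, c: grahomp) : created
// filer scribe(p: /snu, c: bond) : overwrote
// filer dig(p: /pebri) : ok
// filer survey(p: /) : [pebri/, snu]

Answer: [pebri/, snu]


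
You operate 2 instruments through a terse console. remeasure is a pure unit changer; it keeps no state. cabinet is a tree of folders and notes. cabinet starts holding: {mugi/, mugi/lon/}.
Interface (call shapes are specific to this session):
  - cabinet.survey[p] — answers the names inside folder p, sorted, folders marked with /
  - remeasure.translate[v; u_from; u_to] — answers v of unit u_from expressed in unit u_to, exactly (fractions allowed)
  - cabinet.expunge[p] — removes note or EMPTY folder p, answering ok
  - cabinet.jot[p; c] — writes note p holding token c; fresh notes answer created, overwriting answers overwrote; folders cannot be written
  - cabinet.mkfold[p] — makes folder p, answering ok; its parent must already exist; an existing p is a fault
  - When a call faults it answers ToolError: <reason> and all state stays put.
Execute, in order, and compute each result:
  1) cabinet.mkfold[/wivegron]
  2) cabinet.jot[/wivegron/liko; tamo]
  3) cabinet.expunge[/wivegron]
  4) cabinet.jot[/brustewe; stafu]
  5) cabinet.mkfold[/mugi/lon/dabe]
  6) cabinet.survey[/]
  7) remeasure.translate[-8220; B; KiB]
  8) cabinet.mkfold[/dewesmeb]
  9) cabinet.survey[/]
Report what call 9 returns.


→ cabinet.mkfold(p=/wivegron)
← ok
→ cabinet.jot(p=/wivegron/liko, c=tamo)
← created
→ cabinet.expunge(p=/wivegron)
← ToolError: not empty
→ cabinet.jot(p=/brustewe, c=stafu)
← created
→ cabinet.mkfold(p=/mugi/lon/dabe)
← ok
→ cabinet.survey(p=/)
← [brustewe, mugi/, wivegron/]
→ remeasure.translate(v=-8220, u_from=B, u_to=KiB)
← -2055/256
→ cabinet.mkfold(p=/dewesmeb)
← ok
→ cabinet.survey(p=/)
← [brustewe, dewesmeb/, mugi/, wivegron/]

Answer: [brustewe, dewesmeb/, mugi/, wivegron/]


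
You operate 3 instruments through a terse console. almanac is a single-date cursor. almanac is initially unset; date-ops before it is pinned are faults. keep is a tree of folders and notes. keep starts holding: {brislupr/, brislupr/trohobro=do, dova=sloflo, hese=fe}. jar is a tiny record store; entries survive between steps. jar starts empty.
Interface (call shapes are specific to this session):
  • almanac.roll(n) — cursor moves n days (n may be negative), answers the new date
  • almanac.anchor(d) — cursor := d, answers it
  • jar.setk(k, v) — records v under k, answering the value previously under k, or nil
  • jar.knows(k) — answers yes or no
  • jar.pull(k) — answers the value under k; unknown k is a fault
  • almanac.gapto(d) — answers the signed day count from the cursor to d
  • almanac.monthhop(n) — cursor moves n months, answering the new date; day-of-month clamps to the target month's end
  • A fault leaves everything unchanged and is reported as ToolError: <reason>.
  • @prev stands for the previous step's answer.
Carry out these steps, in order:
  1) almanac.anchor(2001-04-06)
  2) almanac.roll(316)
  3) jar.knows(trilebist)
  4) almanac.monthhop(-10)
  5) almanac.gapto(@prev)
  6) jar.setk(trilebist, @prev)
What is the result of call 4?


Answer: 2001-04-16

Derivation:
% almanac.anchor d: 2001-04-06
  2001-04-06
% almanac.roll n: 316
  2002-02-16
% jar.knows k: trilebist
  no
% almanac.monthhop n: -10
  2001-04-16
% almanac.gapto d: @prev
  0
% jar.setk k: trilebist v: @prev
  nil


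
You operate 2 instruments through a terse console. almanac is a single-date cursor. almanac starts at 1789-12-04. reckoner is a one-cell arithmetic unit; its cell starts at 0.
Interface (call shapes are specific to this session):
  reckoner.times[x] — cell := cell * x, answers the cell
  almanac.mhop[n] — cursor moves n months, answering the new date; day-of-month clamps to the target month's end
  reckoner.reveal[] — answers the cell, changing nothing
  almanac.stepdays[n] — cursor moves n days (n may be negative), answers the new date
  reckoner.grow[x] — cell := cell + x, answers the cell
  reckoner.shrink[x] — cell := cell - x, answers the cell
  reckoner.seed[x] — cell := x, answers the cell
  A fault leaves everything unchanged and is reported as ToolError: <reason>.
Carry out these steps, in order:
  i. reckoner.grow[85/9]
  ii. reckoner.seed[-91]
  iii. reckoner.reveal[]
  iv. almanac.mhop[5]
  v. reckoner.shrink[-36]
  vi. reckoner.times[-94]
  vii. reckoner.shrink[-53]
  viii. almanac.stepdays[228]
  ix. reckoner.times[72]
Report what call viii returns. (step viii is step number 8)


I invoke reckoner.grow with 85/9, and see 85/9.
Then reckoner.seed with -91, and get -91.
Then reckoner.reveal(), → -91.
I use almanac.mhop with 5, which returns 1790-05-04.
Now I run reckoner.shrink with -36, — result: -55.
I use reckoner.times with -94, and get 5170.
Now I run reckoner.shrink with -53, giving 5223.
I invoke almanac.stepdays with 228, and see 1790-12-18.
Then reckoner.times with 72, and get 376056.

Answer: 1790-12-18


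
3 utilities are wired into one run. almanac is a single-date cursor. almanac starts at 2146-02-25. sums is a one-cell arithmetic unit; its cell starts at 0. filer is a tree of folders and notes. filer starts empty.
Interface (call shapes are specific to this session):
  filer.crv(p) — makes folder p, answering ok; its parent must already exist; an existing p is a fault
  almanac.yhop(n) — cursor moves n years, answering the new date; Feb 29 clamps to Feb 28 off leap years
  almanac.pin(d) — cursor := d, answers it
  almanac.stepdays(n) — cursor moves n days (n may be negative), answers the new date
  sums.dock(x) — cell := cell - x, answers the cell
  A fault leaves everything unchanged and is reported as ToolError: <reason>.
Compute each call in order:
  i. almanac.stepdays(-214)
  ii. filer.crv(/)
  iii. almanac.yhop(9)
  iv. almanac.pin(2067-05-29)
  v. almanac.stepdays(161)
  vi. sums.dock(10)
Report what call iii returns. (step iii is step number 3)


Answer: 2154-07-26

Derivation:
Next I call almanac.stepdays passing -214, and observe 2145-07-26.
Using filer.crv passing /, yielding ToolError: exists.
Now I run almanac.yhop passing 9, — result: 2154-07-26.
Then almanac.pin passing 2067-05-29, yielding 2067-05-29.
Now I run almanac.stepdays passing 161, — result: 2067-11-06.
Using sums.dock passing 10, — result: -10.


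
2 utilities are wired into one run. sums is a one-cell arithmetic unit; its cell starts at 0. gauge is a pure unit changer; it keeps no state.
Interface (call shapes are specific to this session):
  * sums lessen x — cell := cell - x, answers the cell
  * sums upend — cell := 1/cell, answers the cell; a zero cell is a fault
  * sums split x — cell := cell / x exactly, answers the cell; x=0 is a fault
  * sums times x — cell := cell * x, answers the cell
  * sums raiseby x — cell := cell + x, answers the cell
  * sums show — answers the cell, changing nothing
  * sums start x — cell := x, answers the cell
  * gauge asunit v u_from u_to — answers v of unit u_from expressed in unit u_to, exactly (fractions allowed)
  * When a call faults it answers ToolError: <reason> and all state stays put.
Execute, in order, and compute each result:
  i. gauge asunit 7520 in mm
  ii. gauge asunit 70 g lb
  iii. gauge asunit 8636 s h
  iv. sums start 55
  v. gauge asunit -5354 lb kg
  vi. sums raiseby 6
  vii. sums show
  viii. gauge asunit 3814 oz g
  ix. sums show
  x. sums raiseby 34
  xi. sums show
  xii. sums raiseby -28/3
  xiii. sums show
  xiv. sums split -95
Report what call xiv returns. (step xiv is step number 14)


I try gauge asunit(v→7520, u_from→in, u_to→mm), yielding 191008.
I invoke gauge asunit(v→70, u_from→g, u_to→lb), → 1000000/6479891.
Now I run gauge asunit(v→8636, u_from→s, u_to→h), — result: 2159/900.
Calling sums start(x→55), and get 55.
I call gauge asunit(v→-5354, u_from→lb, u_to→kg), and observe -121426677449/50000000.
I call sums raiseby(x→6), and get 61.
I run sums show(), yielding 61.
Using gauge asunit(v→3814, u_from→oz, u_to→g), yielding 86500064959/800000.
Calling sums show, giving 61.
Invoking sums raiseby(x→34), and get 95.
Then sums show(), and see 95.
I run sums raiseby(x→-28/3), and get 257/3.
Calling sums show, → 257/3.
Invoking sums split(x→-95), and see -257/285.

Answer: -257/285


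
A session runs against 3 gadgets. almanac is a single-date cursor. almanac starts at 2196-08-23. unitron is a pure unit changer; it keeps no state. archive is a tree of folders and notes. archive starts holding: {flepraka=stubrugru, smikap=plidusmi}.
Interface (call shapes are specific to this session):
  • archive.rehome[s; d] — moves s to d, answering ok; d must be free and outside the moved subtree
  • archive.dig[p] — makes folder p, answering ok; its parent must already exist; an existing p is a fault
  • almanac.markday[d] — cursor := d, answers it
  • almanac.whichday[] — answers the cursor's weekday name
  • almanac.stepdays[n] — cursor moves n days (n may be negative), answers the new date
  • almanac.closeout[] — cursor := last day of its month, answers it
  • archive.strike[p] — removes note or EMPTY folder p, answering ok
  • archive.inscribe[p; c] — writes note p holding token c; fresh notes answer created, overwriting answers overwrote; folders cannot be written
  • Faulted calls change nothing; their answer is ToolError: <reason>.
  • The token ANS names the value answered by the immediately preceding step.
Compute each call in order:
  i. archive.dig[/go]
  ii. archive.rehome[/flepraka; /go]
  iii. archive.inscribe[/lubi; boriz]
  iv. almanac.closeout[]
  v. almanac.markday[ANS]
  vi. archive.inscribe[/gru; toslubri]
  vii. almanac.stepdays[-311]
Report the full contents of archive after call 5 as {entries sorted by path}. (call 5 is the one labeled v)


==> dig(p→/go)
<== ok
==> rehome(s→/flepraka, d→/go)
<== ToolError: exists
==> inscribe(p→/lubi, c→boriz)
<== created
==> closeout()
<== 2196-08-31
==> markday(d→ANS)
<== 2196-08-31
==> inscribe(p→/gru, c→toslubri)
<== created
==> stepdays(n→-311)
<== 2195-10-25

Answer: {flepraka=stubrugru, go/, lubi=boriz, smikap=plidusmi}


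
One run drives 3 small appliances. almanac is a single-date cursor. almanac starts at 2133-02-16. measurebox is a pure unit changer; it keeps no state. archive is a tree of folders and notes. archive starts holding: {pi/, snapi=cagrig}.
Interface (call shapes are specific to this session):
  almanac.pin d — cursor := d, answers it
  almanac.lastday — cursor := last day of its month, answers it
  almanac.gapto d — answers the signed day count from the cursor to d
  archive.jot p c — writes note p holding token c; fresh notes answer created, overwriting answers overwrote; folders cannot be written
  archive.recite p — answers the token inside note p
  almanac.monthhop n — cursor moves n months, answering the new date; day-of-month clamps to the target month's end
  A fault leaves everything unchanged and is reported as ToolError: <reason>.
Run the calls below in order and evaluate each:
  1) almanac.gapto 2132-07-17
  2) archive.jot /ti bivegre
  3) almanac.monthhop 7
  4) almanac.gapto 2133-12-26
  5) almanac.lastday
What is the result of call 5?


Answer: 2133-09-30

Derivation:
-> almanac.gapto(2132-07-17)
<- -214
-> archive.jot(/ti, bivegre)
<- created
-> almanac.monthhop(7)
<- 2133-09-16
-> almanac.gapto(2133-12-26)
<- 101
-> almanac.lastday()
<- 2133-09-30


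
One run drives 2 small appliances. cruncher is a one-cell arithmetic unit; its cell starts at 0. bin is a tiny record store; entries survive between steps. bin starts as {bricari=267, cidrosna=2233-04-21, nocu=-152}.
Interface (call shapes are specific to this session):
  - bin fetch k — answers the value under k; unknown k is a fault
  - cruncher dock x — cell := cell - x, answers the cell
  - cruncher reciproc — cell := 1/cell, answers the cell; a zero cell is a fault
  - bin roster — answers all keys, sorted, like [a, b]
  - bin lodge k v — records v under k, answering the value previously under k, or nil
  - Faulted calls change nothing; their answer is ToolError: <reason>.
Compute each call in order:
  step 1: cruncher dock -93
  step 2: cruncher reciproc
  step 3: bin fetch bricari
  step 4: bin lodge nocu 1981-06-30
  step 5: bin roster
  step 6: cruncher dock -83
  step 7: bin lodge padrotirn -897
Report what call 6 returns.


Calling cruncher dock with x: -93, — result: 93.
I invoke cruncher reciproc(), and see 1/93.
Using bin fetch with k: bricari, — result: 267.
Now I run bin lodge with k: nocu, v: 1981-06-30, giving -152.
Calling bin roster(), → [bricari, cidrosna, nocu].
Then cruncher dock with x: -83, → 7720/93.
Invoking bin lodge with k: padrotirn, v: -897, which returns nil.

Answer: 7720/93


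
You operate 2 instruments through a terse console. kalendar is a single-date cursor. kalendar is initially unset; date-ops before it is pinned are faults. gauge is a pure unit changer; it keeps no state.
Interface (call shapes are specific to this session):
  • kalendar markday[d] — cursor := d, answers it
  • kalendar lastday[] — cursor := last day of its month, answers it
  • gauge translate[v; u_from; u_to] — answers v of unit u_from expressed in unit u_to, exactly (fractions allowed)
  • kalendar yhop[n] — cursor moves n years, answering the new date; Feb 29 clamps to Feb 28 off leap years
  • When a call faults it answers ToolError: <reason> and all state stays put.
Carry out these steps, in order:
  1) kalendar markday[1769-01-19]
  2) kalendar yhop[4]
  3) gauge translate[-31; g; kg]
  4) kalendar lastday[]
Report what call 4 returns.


Answer: 1773-01-31

Derivation:
Calling kalendar markday using d: 1769-01-19: 1769-01-19.
I try kalendar yhop using n: 4, which returns 1773-01-19.
I use gauge translate using v: -31, u_from: g, u_to: kg: -31/1000.
I call kalendar lastday, and get 1773-01-31.


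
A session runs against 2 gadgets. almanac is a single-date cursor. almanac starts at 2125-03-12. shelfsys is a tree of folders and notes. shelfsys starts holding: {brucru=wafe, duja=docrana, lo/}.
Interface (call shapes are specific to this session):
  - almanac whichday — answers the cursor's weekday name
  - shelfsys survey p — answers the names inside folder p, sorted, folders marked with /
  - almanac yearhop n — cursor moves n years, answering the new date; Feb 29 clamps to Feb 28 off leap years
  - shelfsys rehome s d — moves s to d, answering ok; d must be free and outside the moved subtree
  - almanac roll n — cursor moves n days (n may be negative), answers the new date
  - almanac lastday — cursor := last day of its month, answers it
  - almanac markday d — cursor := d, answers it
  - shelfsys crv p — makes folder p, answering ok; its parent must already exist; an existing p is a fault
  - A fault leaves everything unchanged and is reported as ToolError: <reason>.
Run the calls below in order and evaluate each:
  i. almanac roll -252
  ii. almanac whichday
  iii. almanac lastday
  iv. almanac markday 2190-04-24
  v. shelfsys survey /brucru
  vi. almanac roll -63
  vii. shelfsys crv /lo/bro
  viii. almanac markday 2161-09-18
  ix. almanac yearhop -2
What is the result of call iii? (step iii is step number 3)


Answer: 2124-07-31

Derivation:
Act: almanac roll[-252]
Obs: 2124-07-03
Act: almanac whichday[]
Obs: Monday
Act: almanac lastday[]
Obs: 2124-07-31
Act: almanac markday[2190-04-24]
Obs: 2190-04-24
Act: shelfsys survey[/brucru]
Obs: ToolError: not a directory
Act: almanac roll[-63]
Obs: 2190-02-20
Act: shelfsys crv[/lo/bro]
Obs: ok
Act: almanac markday[2161-09-18]
Obs: 2161-09-18
Act: almanac yearhop[-2]
Obs: 2159-09-18


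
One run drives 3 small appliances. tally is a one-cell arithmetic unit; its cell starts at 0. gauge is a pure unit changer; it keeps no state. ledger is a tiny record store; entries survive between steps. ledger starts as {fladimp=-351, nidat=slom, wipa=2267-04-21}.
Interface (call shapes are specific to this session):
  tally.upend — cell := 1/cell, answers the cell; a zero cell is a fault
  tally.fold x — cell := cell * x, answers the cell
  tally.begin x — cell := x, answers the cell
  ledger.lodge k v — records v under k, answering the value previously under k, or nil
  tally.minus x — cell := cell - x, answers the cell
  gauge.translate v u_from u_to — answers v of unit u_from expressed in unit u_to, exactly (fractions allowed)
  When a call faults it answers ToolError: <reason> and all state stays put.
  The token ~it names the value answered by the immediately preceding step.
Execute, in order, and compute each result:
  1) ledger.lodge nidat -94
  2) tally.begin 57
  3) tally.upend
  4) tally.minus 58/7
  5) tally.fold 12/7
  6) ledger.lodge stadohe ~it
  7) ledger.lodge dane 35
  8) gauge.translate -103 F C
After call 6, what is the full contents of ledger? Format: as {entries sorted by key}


$ ledger.lodge k=nidat v=-94
  slom
$ tally.begin x=57
  57
$ tally.upend
  1/57
$ tally.minus x=58/7
  -3299/399
$ tally.fold x=12/7
  -13196/931
$ ledger.lodge k=stadohe v=~it
  nil
$ ledger.lodge k=dane v=35
  nil
$ gauge.translate v=-103 u_from=F u_to=C
  -75

Answer: {fladimp=-351, nidat=-94, stadohe=-13196/931, wipa=2267-04-21}


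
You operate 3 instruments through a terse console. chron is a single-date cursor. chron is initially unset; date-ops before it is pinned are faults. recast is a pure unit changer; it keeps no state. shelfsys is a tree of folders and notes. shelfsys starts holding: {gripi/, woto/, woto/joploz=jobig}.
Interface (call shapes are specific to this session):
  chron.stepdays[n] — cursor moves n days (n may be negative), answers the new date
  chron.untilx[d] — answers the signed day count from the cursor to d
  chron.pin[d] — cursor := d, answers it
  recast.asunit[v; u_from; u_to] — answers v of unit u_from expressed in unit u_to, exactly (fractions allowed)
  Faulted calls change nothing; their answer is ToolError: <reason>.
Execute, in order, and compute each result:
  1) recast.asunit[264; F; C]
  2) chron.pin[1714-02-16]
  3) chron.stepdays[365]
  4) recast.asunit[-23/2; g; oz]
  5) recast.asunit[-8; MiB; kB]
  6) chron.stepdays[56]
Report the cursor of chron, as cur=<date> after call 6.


Answer: cur=1715-04-13

Derivation:
I run recast.asunit using v='264', u_from='F', u_to='C', yielding 1160/9.
I run chron.pin using d='1714-02-16': 1714-02-16.
Calling chron.stepdays using n='365', and see 1715-02-16.
Calling recast.asunit using v='-23/2', u_from='g', u_to='oz', giving -18400000/45359237.
Next I call recast.asunit using v='-8', u_from='MiB', u_to='kB', and get -1048576/125.
Using chron.stepdays using n='56': 1715-04-13.


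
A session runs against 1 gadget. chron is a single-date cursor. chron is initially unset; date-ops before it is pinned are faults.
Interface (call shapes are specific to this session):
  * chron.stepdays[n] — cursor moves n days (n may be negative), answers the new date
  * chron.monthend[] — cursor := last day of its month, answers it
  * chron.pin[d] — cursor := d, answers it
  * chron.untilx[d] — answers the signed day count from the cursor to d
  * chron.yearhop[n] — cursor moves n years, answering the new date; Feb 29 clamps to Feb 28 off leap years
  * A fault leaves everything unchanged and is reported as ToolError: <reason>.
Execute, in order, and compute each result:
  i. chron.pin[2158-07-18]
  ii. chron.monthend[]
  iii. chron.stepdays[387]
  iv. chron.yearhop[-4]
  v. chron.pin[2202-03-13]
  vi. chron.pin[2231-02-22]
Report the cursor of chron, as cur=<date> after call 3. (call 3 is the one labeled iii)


Answer: cur=2159-08-22

Derivation:
CALL chron.pin[d='2158-07-18']
RET  2158-07-18
CALL chron.monthend[]
RET  2158-07-31
CALL chron.stepdays[n='387']
RET  2159-08-22
CALL chron.yearhop[n='-4']
RET  2155-08-22
CALL chron.pin[d='2202-03-13']
RET  2202-03-13
CALL chron.pin[d='2231-02-22']
RET  2231-02-22


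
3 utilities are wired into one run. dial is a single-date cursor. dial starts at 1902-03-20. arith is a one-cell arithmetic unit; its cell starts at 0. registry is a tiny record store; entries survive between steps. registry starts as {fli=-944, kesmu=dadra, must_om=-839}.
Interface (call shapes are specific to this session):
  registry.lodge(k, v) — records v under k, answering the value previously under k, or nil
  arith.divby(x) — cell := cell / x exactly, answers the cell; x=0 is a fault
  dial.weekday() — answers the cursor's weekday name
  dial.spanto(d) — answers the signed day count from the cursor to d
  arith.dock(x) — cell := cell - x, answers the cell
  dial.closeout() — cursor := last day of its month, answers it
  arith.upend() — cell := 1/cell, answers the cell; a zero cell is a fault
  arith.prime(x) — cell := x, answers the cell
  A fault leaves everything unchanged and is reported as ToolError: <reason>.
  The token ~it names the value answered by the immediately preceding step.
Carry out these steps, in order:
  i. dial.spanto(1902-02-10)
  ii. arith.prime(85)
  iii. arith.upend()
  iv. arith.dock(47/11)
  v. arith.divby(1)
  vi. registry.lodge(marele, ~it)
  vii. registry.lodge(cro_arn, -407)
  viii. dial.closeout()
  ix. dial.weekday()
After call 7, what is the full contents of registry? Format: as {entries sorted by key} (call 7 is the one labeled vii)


Answer: {cro_arn=-407, fli=-944, kesmu=dadra, marele=-3984/935, must_om=-839}

Derivation:
I use dial.spanto passing d=1902-02-10, and get -38.
I use arith.prime passing x=85, and see 85.
I use arith.upend(), and get 1/85.
Now I run arith.dock passing x=47/11, and observe -3984/935.
I invoke arith.divby passing x=1, which returns -3984/935.
Next I call registry.lodge passing k=marele, v=~it: nil.
I try registry.lodge passing k=cro_arn, v=-407, giving nil.
Then dial.closeout(), and observe 1902-03-31.
Now I run dial.weekday, and get Monday.


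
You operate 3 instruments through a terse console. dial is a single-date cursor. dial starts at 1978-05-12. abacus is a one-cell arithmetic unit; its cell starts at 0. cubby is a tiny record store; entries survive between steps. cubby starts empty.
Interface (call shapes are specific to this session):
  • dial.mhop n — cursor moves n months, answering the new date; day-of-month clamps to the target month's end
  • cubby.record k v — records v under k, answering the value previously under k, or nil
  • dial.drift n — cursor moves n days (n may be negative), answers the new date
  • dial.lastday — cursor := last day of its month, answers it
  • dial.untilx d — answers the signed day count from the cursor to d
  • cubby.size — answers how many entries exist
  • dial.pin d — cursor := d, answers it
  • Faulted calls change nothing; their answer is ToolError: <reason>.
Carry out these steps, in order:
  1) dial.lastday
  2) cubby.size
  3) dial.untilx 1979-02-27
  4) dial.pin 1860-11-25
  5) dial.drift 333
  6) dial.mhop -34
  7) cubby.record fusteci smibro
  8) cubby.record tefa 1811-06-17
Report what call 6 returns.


Invoking lastday(), → 1978-05-31.
Now I run size, → 0.
Invoking untilx(d=1979-02-27), — result: 272.
I run pin(d=1860-11-25), which returns 1860-11-25.
Then drift(n=333), and see 1861-10-24.
I call mhop(n=-34): 1858-12-24.
I run record(k=fusteci, v=smibro), and see nil.
Then record(k=tefa, v=1811-06-17), and get nil.

Answer: 1858-12-24


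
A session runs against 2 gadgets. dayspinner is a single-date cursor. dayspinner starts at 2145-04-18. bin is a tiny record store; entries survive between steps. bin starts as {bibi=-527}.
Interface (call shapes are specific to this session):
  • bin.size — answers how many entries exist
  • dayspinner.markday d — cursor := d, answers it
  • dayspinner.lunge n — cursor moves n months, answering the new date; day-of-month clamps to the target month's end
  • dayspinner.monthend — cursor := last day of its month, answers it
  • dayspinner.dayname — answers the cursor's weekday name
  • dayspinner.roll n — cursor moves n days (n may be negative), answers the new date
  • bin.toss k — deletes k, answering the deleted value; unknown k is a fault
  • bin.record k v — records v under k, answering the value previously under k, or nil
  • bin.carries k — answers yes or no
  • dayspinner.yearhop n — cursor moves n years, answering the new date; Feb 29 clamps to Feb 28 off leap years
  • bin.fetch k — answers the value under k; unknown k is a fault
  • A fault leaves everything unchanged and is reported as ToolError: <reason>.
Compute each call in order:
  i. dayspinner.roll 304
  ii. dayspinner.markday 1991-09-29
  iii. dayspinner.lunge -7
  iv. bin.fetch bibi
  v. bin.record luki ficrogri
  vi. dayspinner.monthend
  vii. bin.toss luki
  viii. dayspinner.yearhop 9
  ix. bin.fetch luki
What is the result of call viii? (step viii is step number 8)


Answer: 2000-02-28

Derivation:
Next I call dayspinner.roll using n→304, and get 2146-02-16.
Calling dayspinner.markday using d→1991-09-29, → 1991-09-29.
I use dayspinner.lunge using n→-7, and observe 1991-02-28.
I run bin.fetch using k→bibi, giving -527.
Now I run bin.record using k→luki, v→ficrogri, and see nil.
I call dayspinner.monthend, and see 1991-02-28.
Now I run bin.toss using k→luki: ficrogri.
Calling dayspinner.yearhop using n→9, and see 2000-02-28.
I call bin.fetch using k→luki, and see ToolError: no such key luki.


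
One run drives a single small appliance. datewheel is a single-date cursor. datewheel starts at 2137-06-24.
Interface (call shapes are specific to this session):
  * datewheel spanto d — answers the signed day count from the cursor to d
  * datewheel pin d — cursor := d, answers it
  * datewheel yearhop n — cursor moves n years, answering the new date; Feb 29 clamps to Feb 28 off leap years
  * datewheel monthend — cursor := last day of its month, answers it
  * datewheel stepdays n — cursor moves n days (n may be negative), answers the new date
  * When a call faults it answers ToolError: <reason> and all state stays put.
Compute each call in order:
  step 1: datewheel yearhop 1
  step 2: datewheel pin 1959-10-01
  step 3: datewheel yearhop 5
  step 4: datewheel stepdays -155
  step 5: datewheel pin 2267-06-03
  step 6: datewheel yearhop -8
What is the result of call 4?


-> datewheel yearhop(n→1)
<- 2138-06-24
-> datewheel pin(d→1959-10-01)
<- 1959-10-01
-> datewheel yearhop(n→5)
<- 1964-10-01
-> datewheel stepdays(n→-155)
<- 1964-04-29
-> datewheel pin(d→2267-06-03)
<- 2267-06-03
-> datewheel yearhop(n→-8)
<- 2259-06-03

Answer: 1964-04-29


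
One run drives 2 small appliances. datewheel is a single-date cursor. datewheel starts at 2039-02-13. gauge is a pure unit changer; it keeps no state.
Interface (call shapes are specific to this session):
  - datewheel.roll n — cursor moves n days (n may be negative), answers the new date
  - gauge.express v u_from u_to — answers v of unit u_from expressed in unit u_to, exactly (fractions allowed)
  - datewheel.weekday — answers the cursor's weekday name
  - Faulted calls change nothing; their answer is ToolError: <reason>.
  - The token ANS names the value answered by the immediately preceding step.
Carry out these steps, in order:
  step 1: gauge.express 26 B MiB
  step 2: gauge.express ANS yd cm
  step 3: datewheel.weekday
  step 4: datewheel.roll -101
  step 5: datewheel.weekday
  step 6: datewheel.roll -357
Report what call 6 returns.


I call gauge.express passing 26, B, MiB, — result: 13/524288.
I run gauge.express passing ANS, yd, cm, — result: 14859/6553600.
I try datewheel.weekday, which returns Sunday.
Then datewheel.roll passing -101, — result: 2038-11-04.
Now I run datewheel.weekday, → Thursday.
Calling datewheel.roll passing -357, giving 2037-11-12.

Answer: 2037-11-12
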